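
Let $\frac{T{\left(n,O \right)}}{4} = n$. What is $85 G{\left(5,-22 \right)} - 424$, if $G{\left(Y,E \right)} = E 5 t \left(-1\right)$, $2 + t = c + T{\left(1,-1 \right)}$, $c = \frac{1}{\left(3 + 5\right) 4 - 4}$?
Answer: $\frac{260539}{14} \approx 18610.0$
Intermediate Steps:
$T{\left(n,O \right)} = 4 n$
$c = \frac{1}{28}$ ($c = \frac{1}{8 \cdot 4 - 4} = \frac{1}{32 - 4} = \frac{1}{28} \approx 0.035714$)
$t = \frac{57}{28}$ ($t = -2 + \left(\frac{1}{28} + 4 \cdot 1\right) = -2 + \left(\frac{1}{28} + 4\right) = -2 + \frac{113}{28} = \frac{57}{28} \approx 2.0357$)
$G{\left(Y,E \right)} = - \frac{285 E}{28}$ ($G{\left(Y,E \right)} = E 5 \cdot \frac{57}{28} \left(-1\right) = 5 E \frac{57}{28} \left(-1\right) = \frac{285 E}{28} \left(-1\right) = - \frac{285 E}{28}$)
$85 G{\left(5,-22 \right)} - 424 = 85 \left(\left(- \frac{285}{28}\right) \left(-22\right)\right) - 424 = 85 \cdot \frac{3135}{14} - 424 = \frac{266475}{14} - 424 = \frac{260539}{14}$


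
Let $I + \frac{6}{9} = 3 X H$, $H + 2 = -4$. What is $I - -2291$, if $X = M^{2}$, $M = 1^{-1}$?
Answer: $\frac{6817}{3} \approx 2272.3$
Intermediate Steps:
$H = -6$ ($H = -2 - 4 = -6$)
$M = 1$
$X = 1$ ($X = 1^{2} = 1$)
$I = - \frac{56}{3}$ ($I = - \frac{2}{3} + 3 \cdot 1 \left(-6\right) = - \frac{2}{3} + 3 \left(-6\right) = - \frac{2}{3} - 18 = - \frac{56}{3} \approx -18.667$)
$I - -2291 = - \frac{56}{3} - -2291 = - \frac{56}{3} + 2291 = \frac{6817}{3}$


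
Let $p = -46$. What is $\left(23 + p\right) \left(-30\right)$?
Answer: $690$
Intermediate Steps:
$\left(23 + p\right) \left(-30\right) = \left(23 - 46\right) \left(-30\right) = \left(-23\right) \left(-30\right) = 690$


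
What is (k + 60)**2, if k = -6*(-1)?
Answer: 4356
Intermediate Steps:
k = 6
(k + 60)**2 = (6 + 60)**2 = 66**2 = 4356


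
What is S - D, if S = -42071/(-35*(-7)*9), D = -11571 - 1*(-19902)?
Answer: -18411926/2205 ≈ -8350.1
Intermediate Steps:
D = 8331 (D = -11571 + 19902 = 8331)
S = -42071/2205 (S = -42071/(245*9) = -42071/2205 ≈ -19.080)
S - D = -42071/2205 - 1*8331 = -42071/2205 - 8331 = -18411926/2205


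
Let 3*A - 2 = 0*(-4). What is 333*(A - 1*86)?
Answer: -28416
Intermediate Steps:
A = 2/3 (A = 2/3 + (0*(-4))/3 = 2/3 + (1/3)*0 = 2/3 + 0 = 2/3 ≈ 0.66667)
333*(A - 1*86) = 333*(2/3 - 1*86) = 333*(2/3 - 86) = 333*(-256/3) = -28416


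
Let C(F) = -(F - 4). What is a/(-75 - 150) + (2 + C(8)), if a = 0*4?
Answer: -2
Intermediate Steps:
C(F) = 4 - F (C(F) = -(-4 + F) = 4 - F)
a = 0
a/(-75 - 150) + (2 + C(8)) = 0/(-75 - 150) + (2 + (4 - 1*8)) = 0/(-225) + (2 + (4 - 8)) = -1/225*0 + (2 - 4) = 0 - 2 = -2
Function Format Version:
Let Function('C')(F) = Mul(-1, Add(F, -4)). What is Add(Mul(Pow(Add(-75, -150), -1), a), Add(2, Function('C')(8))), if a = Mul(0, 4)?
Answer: -2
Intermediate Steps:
Function('C')(F) = Add(4, Mul(-1, F)) (Function('C')(F) = Mul(-1, Add(-4, F)) = Add(4, Mul(-1, F)))
a = 0
Add(Mul(Pow(Add(-75, -150), -1), a), Add(2, Function('C')(8))) = Add(Mul(Pow(Add(-75, -150), -1), 0), Add(2, Add(4, Mul(-1, 8)))) = Add(Mul(Pow(-225, -1), 0), Add(2, Add(4, -8))) = Add(Mul(Rational(-1, 225), 0), Add(2, -4)) = Add(0, -2) = -2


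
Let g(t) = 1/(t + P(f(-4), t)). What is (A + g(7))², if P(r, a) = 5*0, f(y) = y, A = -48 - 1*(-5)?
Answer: 90000/49 ≈ 1836.7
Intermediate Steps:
A = -43 (A = -48 + 5 = -43)
P(r, a) = 0
g(t) = 1/t (g(t) = 1/(t + 0) = 1/t)
(A + g(7))² = (-43 + 1/7)² = (-43 + ⅐)² = (-300/7)² = 90000/49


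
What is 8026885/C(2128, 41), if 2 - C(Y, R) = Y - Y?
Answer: 8026885/2 ≈ 4.0134e+6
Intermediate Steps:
C(Y, R) = 2 (C(Y, R) = 2 - (Y - Y) = 2 - 1*0 = 2 + 0 = 2)
8026885/C(2128, 41) = 8026885/2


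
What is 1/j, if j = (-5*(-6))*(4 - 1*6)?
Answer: -1/60 ≈ -0.016667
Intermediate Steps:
j = -60 (j = 30*(4 - 6) = 30*(-2) = -60)
1/j = 1/(-60) = -1/60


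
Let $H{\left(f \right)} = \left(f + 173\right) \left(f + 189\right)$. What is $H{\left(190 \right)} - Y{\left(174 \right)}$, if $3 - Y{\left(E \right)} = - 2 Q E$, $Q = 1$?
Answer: $137226$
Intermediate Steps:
$Y{\left(E \right)} = 3 + 2 E$ ($Y{\left(E \right)} = 3 - \left(-2\right) 1 E = 3 - - 2 E = 3 + 2 E$)
$H{\left(f \right)} = \left(173 + f\right) \left(189 + f\right)$
$H{\left(190 \right)} - Y{\left(174 \right)} = \left(32697 + 190^{2} + 362 \cdot 190\right) - \left(3 + 2 \cdot 174\right) = \left(32697 + 36100 + 68780\right) - \left(3 + 348\right) = 137577 - 351 = 137226$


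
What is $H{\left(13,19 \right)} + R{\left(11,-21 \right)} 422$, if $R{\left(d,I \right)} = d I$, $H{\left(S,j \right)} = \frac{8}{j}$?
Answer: $- \frac{1852150}{19} \approx -97482.0$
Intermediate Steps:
$R{\left(d,I \right)} = I d$
$H{\left(13,19 \right)} + R{\left(11,-21 \right)} 422 = \frac{8}{19} + \left(-21\right) 11 \cdot 422 = 8 \cdot \frac{1}{19} - 97482 = \frac{8}{19} - 97482 = - \frac{1852150}{19}$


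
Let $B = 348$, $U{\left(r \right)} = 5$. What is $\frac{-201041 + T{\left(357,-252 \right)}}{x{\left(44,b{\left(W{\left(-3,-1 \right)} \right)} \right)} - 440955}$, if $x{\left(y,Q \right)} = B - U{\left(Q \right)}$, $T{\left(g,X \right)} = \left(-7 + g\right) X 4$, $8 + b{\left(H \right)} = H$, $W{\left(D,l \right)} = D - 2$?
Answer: $\frac{553841}{440612} \approx 1.257$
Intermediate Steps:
$W{\left(D,l \right)} = -2 + D$
$b{\left(H \right)} = -8 + H$
$T{\left(g,X \right)} = 4 X \left(-7 + g\right)$ ($T{\left(g,X \right)} = \left(-7 + g\right) 4 X = 4 X \left(-7 + g\right)$)
$x{\left(y,Q \right)} = 343$ ($x{\left(y,Q \right)} = 348 - 5 = 343$)
$\frac{-201041 + T{\left(357,-252 \right)}}{x{\left(44,b{\left(W{\left(-3,-1 \right)} \right)} \right)} - 440955} = \frac{-201041 + 4 \left(-252\right) \left(-7 + 357\right)}{343 - 440955} = \frac{-201041 + 4 \left(-252\right) 350}{-440612} = \left(-201041 - 352800\right) \left(- \frac{1}{440612}\right) = \left(-553841\right) \left(- \frac{1}{440612}\right) = \frac{553841}{440612}$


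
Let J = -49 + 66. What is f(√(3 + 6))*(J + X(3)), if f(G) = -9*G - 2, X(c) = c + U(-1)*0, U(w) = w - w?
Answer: -580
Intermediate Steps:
U(w) = 0
X(c) = c (X(c) = c + 0*0 = c + 0 = c)
f(G) = -2 - 9*G
J = 17
f(√(3 + 6))*(J + X(3)) = (-2 - 9*√(3 + 6))*(17 + 3) = (-2 - 9*√9)*20 = (-2 - 9*3)*20 = (-2 - 27)*20 = -29*20 = -580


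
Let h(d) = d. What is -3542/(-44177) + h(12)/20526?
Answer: 1743648/21589931 ≈ 0.080762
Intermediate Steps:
-3542/(-44177) + h(12)/20526 = -3542/(-44177) + 12/20526 = -3542*(-1/44177) + 12*(1/20526) = 506/6311 + 2/3421 = 1743648/21589931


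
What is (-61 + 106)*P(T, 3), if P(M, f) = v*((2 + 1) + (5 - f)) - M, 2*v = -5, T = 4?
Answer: -1485/2 ≈ -742.50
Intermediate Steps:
v = -5/2 (v = (1/2)*(-5) = -5/2 ≈ -2.5000)
P(M, f) = -20 - M + 5*f/2 (P(M, f) = -5*((2 + 1) + (5 - f))/2 - M = -5*(3 + (5 - f))/2 - M = -5*(8 - f)/2 - M = (-20 + 5*f/2) - M = -20 - M + 5*f/2)
(-61 + 106)*P(T, 3) = (-61 + 106)*(-20 - 1*4 + (5/2)*3) = 45*(-20 - 4 + 15/2) = 45*(-33/2) = -1485/2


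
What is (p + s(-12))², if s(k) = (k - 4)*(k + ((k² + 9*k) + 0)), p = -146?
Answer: 280900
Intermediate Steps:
s(k) = (-4 + k)*(k² + 10*k) (s(k) = (-4 + k)*(k + (k² + 9*k)) = (-4 + k)*(k² + 10*k))
(p + s(-12))² = (-146 - 12*(-40 + (-12)² + 6*(-12)))² = (-146 - 12*(-40 + 144 - 72))² = (-146 - 12*32)² = (-146 - 384)² = (-530)² = 280900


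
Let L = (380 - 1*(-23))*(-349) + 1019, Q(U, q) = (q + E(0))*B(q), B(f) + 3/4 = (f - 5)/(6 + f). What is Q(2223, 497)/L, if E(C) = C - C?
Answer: -228123/280931536 ≈ -0.00081202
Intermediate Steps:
B(f) = -¾ + (-5 + f)/(6 + f) (B(f) = -¾ + (f - 5)/(6 + f) = -¾ + (-5 + f)/(6 + f))
E(C) = 0
Q(U, q) = q*(-38 + q)/(4*(6 + q)) (Q(U, q) = (q + 0)*((-38 + q)/(4*(6 + q))) = q*((-38 + q)/(4*(6 + q))) = q*(-38 + q)/(4*(6 + q)))
L = -139628 (L = (380 + 23)*(-349) + 1019 = 403*(-349) + 1019 = -140647 + 1019 = -139628)
Q(2223, 497)/L = ((¼)*497*(-38 + 497)/(6 + 497))/(-139628) = ((¼)*497*459/503)*(-1/139628) = ((¼)*497*(1/503)*459)*(-1/139628) = (228123/2012)*(-1/139628) = -228123/280931536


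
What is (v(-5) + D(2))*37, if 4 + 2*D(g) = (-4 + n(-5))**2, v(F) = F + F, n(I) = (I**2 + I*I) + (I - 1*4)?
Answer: 49765/2 ≈ 24883.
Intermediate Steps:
n(I) = -4 + I + 2*I**2 (n(I) = (I**2 + I**2) + (I - 4) = 2*I**2 + (-4 + I) = -4 + I + 2*I**2)
v(F) = 2*F
D(g) = 1365/2 (D(g) = -2 + (-4 + (-4 - 5 + 2*(-5)**2))**2/2 = -2 + (-4 + (-4 - 5 + 2*25))**2/2 = -2 + (-4 + (-4 - 5 + 50))**2/2 = -2 + (-4 + 41)**2/2 = -2 + (1/2)*37**2 = -2 + (1/2)*1369 = -2 + 1369/2 = 1365/2)
(v(-5) + D(2))*37 = (2*(-5) + 1365/2)*37 = (-10 + 1365/2)*37 = (1345/2)*37 = 49765/2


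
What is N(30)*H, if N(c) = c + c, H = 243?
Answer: 14580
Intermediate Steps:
N(c) = 2*c
N(30)*H = (2*30)*243 = 60*243 = 14580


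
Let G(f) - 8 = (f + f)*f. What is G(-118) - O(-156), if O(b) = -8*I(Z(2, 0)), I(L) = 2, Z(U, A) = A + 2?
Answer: 27872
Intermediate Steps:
Z(U, A) = 2 + A
G(f) = 8 + 2*f² (G(f) = 8 + (f + f)*f = 8 + (2*f)*f = 8 + 2*f²)
O(b) = -16 (O(b) = -8*2 = -16)
G(-118) - O(-156) = (8 + 2*(-118)²) - 1*(-16) = (8 + 2*13924) + 16 = (8 + 27848) + 16 = 27856 + 16 = 27872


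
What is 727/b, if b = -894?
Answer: -727/894 ≈ -0.81320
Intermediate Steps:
727/b = 727/(-894) = 727*(-1/894) = -727/894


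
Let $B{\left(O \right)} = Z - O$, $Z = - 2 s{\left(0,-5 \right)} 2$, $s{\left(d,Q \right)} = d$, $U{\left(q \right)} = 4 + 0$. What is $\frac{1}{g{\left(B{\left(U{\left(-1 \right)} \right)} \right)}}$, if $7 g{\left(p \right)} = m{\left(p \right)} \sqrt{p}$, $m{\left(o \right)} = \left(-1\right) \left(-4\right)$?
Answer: $- \frac{7 i}{8} \approx - 0.875 i$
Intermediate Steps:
$U{\left(q \right)} = 4$
$Z = 0$ ($Z = \left(-2\right) 0 \cdot 2 = 0 \cdot 2 = 0$)
$B{\left(O \right)} = - O$ ($B{\left(O \right)} = 0 - O = - O$)
$m{\left(o \right)} = 4$
$g{\left(p \right)} = \frac{4 \sqrt{p}}{7}$
$\frac{1}{g{\left(B{\left(U{\left(-1 \right)} \right)} \right)}} = \frac{1}{\frac{4}{7} \sqrt{\left(-1\right) 4}} = \frac{1}{\frac{4}{7} \sqrt{-4}} = \frac{1}{\frac{4}{7} \cdot 2 i} = \frac{1}{\frac{8}{7} i} = - \frac{7 i}{8}$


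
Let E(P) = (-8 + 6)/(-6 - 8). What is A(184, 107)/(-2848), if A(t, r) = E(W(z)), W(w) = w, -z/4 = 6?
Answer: -1/19936 ≈ -5.0161e-5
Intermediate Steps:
z = -24 (z = -4*6 = -24)
E(P) = ⅐ (E(P) = -2/(-14) = -2*(-1/14) = ⅐)
A(t, r) = ⅐
A(184, 107)/(-2848) = (⅐)/(-2848) = (⅐)*(-1/2848) = -1/19936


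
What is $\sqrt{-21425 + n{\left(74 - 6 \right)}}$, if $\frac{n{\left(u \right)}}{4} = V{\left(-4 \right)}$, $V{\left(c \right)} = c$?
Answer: $i \sqrt{21441} \approx 146.43 i$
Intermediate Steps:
$n{\left(u \right)} = -16$ ($n{\left(u \right)} = 4 \left(-4\right) = -16$)
$\sqrt{-21425 + n{\left(74 - 6 \right)}} = \sqrt{-21425 - 16} = \sqrt{-21441} = i \sqrt{21441}$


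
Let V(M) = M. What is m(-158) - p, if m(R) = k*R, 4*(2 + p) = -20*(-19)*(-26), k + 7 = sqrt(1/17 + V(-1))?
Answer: 3578 - 632*I*sqrt(17)/17 ≈ 3578.0 - 153.28*I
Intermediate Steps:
k = -7 + 4*I*sqrt(17)/17 (k = -7 + sqrt(1/17 - 1) = -7 + sqrt(-16/17) = -7 + 4*I*sqrt(17)/17 ≈ -7.0 + 0.97014*I)
p = -2472 (p = -2 + (-20*(-19)*(-26))/4 = -2 + (380*(-26))/4 = -2 + (1/4)*(-9880) = -2 - 2470 = -2472)
m(R) = R*(-7 + 4*I*sqrt(17)/17) (m(R) = (-7 + 4*I*sqrt(17)/17)*R = R*(-7 + 4*I*sqrt(17)/17))
m(-158) - p = (1/17)*(-158)*(-119 + 4*I*sqrt(17)) - 1*(-2472) = (1106 - 632*I*sqrt(17)/17) + 2472 = 3578 - 632*I*sqrt(17)/17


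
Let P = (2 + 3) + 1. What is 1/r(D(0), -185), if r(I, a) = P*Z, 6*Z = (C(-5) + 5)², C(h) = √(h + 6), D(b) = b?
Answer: 1/36 ≈ 0.027778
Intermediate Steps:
C(h) = √(6 + h)
P = 6 (P = 5 + 1 = 6)
Z = 6 (Z = (√(6 - 5) + 5)²/6 = (√1 + 5)²/6 = (1 + 5)²/6 = (⅙)*6² = (⅙)*36 = 6)
r(I, a) = 36 (r(I, a) = 6*6 = 36)
1/r(D(0), -185) = 1/36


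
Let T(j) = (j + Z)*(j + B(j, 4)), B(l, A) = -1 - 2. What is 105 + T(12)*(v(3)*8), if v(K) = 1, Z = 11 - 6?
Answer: 1329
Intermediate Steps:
B(l, A) = -3
Z = 5
T(j) = (-3 + j)*(5 + j) (T(j) = (j + 5)*(j - 3) = (5 + j)*(-3 + j) = (-3 + j)*(5 + j))
105 + T(12)*(v(3)*8) = 105 + (-15 + 12² + 2*12)*(1*8) = 105 + (-15 + 144 + 24)*8 = 105 + 153*8 = 105 + 1224 = 1329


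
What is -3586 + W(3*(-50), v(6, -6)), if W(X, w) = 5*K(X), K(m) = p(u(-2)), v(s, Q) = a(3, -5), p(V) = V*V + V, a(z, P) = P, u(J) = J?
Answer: -3576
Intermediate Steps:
p(V) = V + V² (p(V) = V² + V = V + V²)
v(s, Q) = -5
K(m) = 2 (K(m) = -2*(1 - 2) = -2*(-1) = 2)
W(X, w) = 10 (W(X, w) = 5*2 = 10)
-3586 + W(3*(-50), v(6, -6)) = -3586 + 10 = -3576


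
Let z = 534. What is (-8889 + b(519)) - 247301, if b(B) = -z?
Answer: -256724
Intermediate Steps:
b(B) = -534 (b(B) = -1*534 = -534)
(-8889 + b(519)) - 247301 = (-8889 - 534) - 247301 = -9423 - 247301 = -256724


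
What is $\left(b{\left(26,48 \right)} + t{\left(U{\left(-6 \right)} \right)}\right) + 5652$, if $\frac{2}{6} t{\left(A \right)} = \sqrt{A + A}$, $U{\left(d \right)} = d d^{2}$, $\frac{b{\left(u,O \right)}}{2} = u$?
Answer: $5704 + 36 i \sqrt{3} \approx 5704.0 + 62.354 i$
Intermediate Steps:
$b{\left(u,O \right)} = 2 u$
$U{\left(d \right)} = d^{3}$
$t{\left(A \right)} = 3 \sqrt{2} \sqrt{A}$ ($t{\left(A \right)} = 3 \sqrt{A + A} = 3 \sqrt{2 A} = 3 \sqrt{2} \sqrt{A}$)
$\left(b{\left(26,48 \right)} + t{\left(U{\left(-6 \right)} \right)}\right) + 5652 = \left(2 \cdot 26 + 3 \sqrt{2} \sqrt{\left(-6\right)^{3}}\right) + 5652 = \left(52 + 3 \sqrt{2} \sqrt{-216}\right) + 5652 = \left(52 + 3 \sqrt{2} \cdot 6 i \sqrt{6}\right) + 5652 = \left(52 + 36 i \sqrt{3}\right) + 5652 = 5704 + 36 i \sqrt{3}$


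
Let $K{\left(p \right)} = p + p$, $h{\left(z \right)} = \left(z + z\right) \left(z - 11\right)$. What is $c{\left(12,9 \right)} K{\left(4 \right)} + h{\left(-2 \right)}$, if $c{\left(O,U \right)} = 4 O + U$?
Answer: $508$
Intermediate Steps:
$c{\left(O,U \right)} = U + 4 O$
$h{\left(z \right)} = 2 z \left(-11 + z\right)$
$K{\left(p \right)} = 2 p$
$c{\left(12,9 \right)} K{\left(4 \right)} + h{\left(-2 \right)} = \left(9 + 4 \cdot 12\right) 2 \cdot 4 + 2 \left(-2\right) \left(-11 - 2\right) = \left(9 + 48\right) 8 + 2 \left(-2\right) \left(-13\right) = 57 \cdot 8 + 52 = 456 + 52 = 508$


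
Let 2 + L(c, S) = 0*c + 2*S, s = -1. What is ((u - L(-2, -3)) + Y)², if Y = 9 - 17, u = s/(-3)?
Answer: ⅑ ≈ 0.11111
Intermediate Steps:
L(c, S) = -2 + 2*S (L(c, S) = -2 + (0*c + 2*S) = -2 + (0 + 2*S) = -2 + 2*S)
u = ⅓ (u = -1/(-3) = -1*(-⅓) = ⅓ ≈ 0.33333)
Y = -8
((u - L(-2, -3)) + Y)² = ((⅓ - (-2 + 2*(-3))) - 8)² = ((⅓ - (-2 - 6)) - 8)² = ((⅓ - 1*(-8)) - 8)² = ((⅓ + 8) - 8)² = (25/3 - 8)² = (⅓)² = ⅑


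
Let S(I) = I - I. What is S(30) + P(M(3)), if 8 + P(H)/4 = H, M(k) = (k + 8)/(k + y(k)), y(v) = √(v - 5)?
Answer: 4*(-8*√2 + 13*I)/(√2 - 3*I) ≈ -20.0 - 5.6569*I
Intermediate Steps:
y(v) = √(-5 + v)
M(k) = (8 + k)/(k + √(-5 + k)) (M(k) = (k + 8)/(k + √(-5 + k)) = (8 + k)/(k + √(-5 + k)))
P(H) = -32 + 4*H
S(I) = 0
S(30) + P(M(3)) = 0 + (-32 + 4*((8 + 3)/(3 + √(-5 + 3)))) = 0 + (-32 + 4*(11/(3 + √(-2)))) = 0 + (-32 + 4*(11/(3 + I*√2))) = 0 + (-32 + 44/(3 + I*√2)) = -32 + 44/(3 + I*√2)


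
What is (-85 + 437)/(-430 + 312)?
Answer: -176/59 ≈ -2.9831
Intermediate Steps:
(-85 + 437)/(-430 + 312) = 352/(-118) = 352*(-1/118) = -176/59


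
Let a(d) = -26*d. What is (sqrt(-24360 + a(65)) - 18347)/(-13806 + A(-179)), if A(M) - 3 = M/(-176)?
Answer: 3229072/2429149 - 880*I*sqrt(1042)/2429149 ≈ 1.3293 - 0.011694*I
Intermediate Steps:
A(M) = 3 - M/176 (A(M) = 3 + M/(-176) = 3 + M*(-1/176) = 3 - M/176)
(sqrt(-24360 + a(65)) - 18347)/(-13806 + A(-179)) = (sqrt(-24360 - 26*65) - 18347)/(-13806 + (3 - 1/176*(-179))) = (sqrt(-24360 - 1690) - 18347)/(-13806 + (3 + 179/176)) = (sqrt(-26050) - 18347)/(-13806 + 707/176) = (5*I*sqrt(1042) - 18347)/(-2429149/176) = (-18347 + 5*I*sqrt(1042))*(-176/2429149) = 3229072/2429149 - 880*I*sqrt(1042)/2429149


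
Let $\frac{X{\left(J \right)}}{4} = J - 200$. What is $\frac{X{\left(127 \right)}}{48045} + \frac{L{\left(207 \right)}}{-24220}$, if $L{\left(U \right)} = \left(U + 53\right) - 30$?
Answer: $- \frac{1812259}{116364990} \approx -0.015574$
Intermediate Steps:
$X{\left(J \right)} = -800 + 4 J$ ($X{\left(J \right)} = 4 \left(J - 200\right) = 4 \left(-200 + J\right) = -800 + 4 J$)
$L{\left(U \right)} = 23 + U$ ($L{\left(U \right)} = \left(53 + U\right) - 30 = 23 + U$)
$\frac{X{\left(127 \right)}}{48045} + \frac{L{\left(207 \right)}}{-24220} = \frac{-800 + 4 \cdot 127}{48045} + \frac{23 + 207}{-24220} = \left(-800 + 508\right) \frac{1}{48045} + 230 \left(- \frac{1}{24220}\right) = \left(-292\right) \frac{1}{48045} - \frac{23}{2422} = - \frac{292}{48045} - \frac{23}{2422} = - \frac{1812259}{116364990}$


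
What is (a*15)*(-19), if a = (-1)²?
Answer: -285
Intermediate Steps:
a = 1
(a*15)*(-19) = (1*15)*(-19) = 15*(-19) = -285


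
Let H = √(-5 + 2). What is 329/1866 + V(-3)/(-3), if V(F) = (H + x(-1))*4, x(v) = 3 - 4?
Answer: 939/622 - 4*I*√3/3 ≈ 1.5096 - 2.3094*I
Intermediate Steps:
x(v) = -1
H = I*√3 (H = √(-3) = I*√3 ≈ 1.732*I)
V(F) = -4 + 4*I*√3 (V(F) = (I*√3 - 1)*4 = (-1 + I*√3)*4 = -4 + 4*I*√3)
329/1866 + V(-3)/(-3) = 329/1866 + (-4 + 4*I*√3)/(-3) = 329*(1/1866) + (-4 + 4*I*√3)*(-⅓) = 329/1866 + (4/3 - 4*I*√3/3) = 939/622 - 4*I*√3/3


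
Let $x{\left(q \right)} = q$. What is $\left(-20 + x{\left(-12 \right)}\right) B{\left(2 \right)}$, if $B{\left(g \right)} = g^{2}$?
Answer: $-128$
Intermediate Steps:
$\left(-20 + x{\left(-12 \right)}\right) B{\left(2 \right)} = \left(-20 - 12\right) 2^{2} = \left(-32\right) 4 = -128$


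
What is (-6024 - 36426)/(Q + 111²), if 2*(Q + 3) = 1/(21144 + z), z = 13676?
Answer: -2956218000/857825521 ≈ -3.4462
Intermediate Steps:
Q = -208919/69640 (Q = -3 + 1/(2*(21144 + 13676)) = -3 + (½)/34820 = -3 + (½)*(1/34820) = -3 + 1/69640 = -208919/69640 ≈ -3.0000)
(-6024 - 36426)/(Q + 111²) = (-6024 - 36426)/(-208919/69640 + 111²) = -42450/(-208919/69640 + 12321) = -42450/857825521/69640 = -42450*69640/857825521 = -2956218000/857825521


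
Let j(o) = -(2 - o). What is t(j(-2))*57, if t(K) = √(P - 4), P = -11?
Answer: 57*I*√15 ≈ 220.76*I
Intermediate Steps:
j(o) = -2 + o
t(K) = I*√15 (t(K) = √(-11 - 4) = √(-15) = I*√15)
t(j(-2))*57 = (I*√15)*57 = 57*I*√15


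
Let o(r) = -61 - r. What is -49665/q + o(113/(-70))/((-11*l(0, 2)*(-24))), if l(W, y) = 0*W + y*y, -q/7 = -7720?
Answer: -13913861/14266560 ≈ -0.97528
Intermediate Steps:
q = 54040 (q = -7*(-7720) = 54040)
l(W, y) = y**2 (l(W, y) = 0 + y**2 = y**2)
-49665/q + o(113/(-70))/((-11*l(0, 2)*(-24))) = -49665/54040 + (-61 - 113/(-70))/((-11*2**2*(-24))) = -49665*1/54040 + (-61 - 113*(-1)/70)/((-11*4*(-24))) = -1419/1544 + (-61 - 1*(-113/70))/((-44*(-24))) = -1419/1544 + (-61 + 113/70)/1056 = -1419/1544 - 4157/70*1/1056 = -1419/1544 - 4157/73920 = -13913861/14266560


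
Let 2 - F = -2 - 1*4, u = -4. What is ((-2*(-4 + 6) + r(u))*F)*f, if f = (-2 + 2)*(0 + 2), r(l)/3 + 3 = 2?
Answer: 0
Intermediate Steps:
r(l) = -3 (r(l) = -9 + 3*2 = -9 + 6 = -3)
F = 8 (F = 2 - (-2 - 1*4) = 2 - (-2 - 4) = 2 - 1*(-6) = 2 + 6 = 8)
f = 0 (f = 0*2 = 0)
((-2*(-4 + 6) + r(u))*F)*f = ((-2*(-4 + 6) - 3)*8)*0 = ((-2*2 - 3)*8)*0 = ((-4 - 3)*8)*0 = -7*8*0 = -56*0 = 0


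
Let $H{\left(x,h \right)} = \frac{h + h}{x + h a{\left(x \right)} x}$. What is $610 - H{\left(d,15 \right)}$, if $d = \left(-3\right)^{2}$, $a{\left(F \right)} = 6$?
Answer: $\frac{166520}{273} \approx 609.96$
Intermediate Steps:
$d = 9$
$H{\left(x,h \right)} = \frac{2 h}{x + 6 h x}$ ($H{\left(x,h \right)} = \frac{h + h}{x + h 6 x} = \frac{2 h}{x + 6 h x}$)
$610 - H{\left(d,15 \right)} = 610 - 2 \cdot 15 \cdot \frac{1}{9} \frac{1}{1 + 6 \cdot 15} = 610 - 2 \cdot 15 \cdot \frac{1}{9} \frac{1}{1 + 90} = 610 - 2 \cdot 15 \cdot \frac{1}{9} \cdot \frac{1}{91} = 610 - \frac{10}{273} = \frac{166520}{273}$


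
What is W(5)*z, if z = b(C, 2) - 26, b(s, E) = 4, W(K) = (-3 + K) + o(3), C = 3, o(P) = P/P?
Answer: -66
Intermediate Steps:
o(P) = 1
W(K) = -2 + K (W(K) = (-3 + K) + 1 = -2 + K)
z = -22 (z = 4 - 26 = -22)
W(5)*z = (-2 + 5)*(-22) = 3*(-22) = -66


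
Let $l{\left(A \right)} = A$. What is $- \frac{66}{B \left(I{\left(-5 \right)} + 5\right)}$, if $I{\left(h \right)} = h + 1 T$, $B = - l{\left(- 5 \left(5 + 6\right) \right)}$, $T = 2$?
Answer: $- \frac{3}{5} \approx -0.6$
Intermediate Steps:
$B = 55$ ($B = - \left(-5\right) \left(5 + 6\right) = - \left(-5\right) 11 = \left(-1\right) \left(-55\right) = 55$)
$I{\left(h \right)} = 2 + h$ ($I{\left(h \right)} = h + 1 \cdot 2 = h + 2 = 2 + h$)
$- \frac{66}{B \left(I{\left(-5 \right)} + 5\right)} = - \frac{66}{55 \left(\left(2 - 5\right) + 5\right)} = - \frac{66}{55 \left(-3 + 5\right)} = - \frac{66}{55 \cdot 2} = - \frac{66}{110} = \left(-66\right) \frac{1}{110} = - \frac{3}{5}$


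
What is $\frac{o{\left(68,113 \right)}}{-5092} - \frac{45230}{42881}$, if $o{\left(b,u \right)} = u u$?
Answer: $- \frac{777858649}{218350052} \approx -3.5624$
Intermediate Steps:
$o{\left(b,u \right)} = u^{2}$
$\frac{o{\left(68,113 \right)}}{-5092} - \frac{45230}{42881} = \frac{113^{2}}{-5092} - \frac{45230}{42881} = 12769 \left(- \frac{1}{5092}\right) - \frac{45230}{42881} = - \frac{12769}{5092} - \frac{45230}{42881} = - \frac{777858649}{218350052}$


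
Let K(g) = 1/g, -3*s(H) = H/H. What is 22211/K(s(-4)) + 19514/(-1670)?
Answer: -18575456/2505 ≈ -7415.4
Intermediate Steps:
s(H) = -⅓ (s(H) = -H/(3*H) = -⅓*1 = -⅓)
22211/K(s(-4)) + 19514/(-1670) = 22211/(1/(-⅓)) + 19514/(-1670) = 22211/(-3) + 19514*(-1/1670) = 22211*(-⅓) - 9757/835 = -22211/3 - 9757/835 = -18575456/2505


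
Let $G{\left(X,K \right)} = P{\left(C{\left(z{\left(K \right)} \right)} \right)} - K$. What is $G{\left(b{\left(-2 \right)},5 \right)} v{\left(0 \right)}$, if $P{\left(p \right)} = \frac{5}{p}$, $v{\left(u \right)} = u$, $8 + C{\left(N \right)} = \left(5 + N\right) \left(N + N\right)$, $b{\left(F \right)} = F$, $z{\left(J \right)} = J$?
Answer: $0$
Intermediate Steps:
$C{\left(N \right)} = -8 + 2 N \left(5 + N\right)$ ($C{\left(N \right)} = -8 + \left(5 + N\right) \left(N + N\right) = -8 + \left(5 + N\right) 2 N = -8 + 2 N \left(5 + N\right)$)
$G{\left(X,K \right)} = - K + \frac{5}{-8 + 2 K^{2} + 10 K}$ ($G{\left(X,K \right)} = \frac{5}{-8 + 2 K^{2} + 10 K} - K = - K + \frac{5}{-8 + 2 K^{2} + 10 K}$)
$G{\left(b{\left(-2 \right)},5 \right)} v{\left(0 \right)} = \left(\left(-1\right) 5 + \frac{5}{-8 + 2 \cdot 5^{2} + 10 \cdot 5}\right) 0 = \left(-5 + \frac{5}{-8 + 2 \cdot 25 + 50}\right) 0 = \left(-5 + \frac{5}{-8 + 50 + 50}\right) 0 = \left(-5 + \frac{5}{92}\right) 0 = \left(- \frac{455}{92}\right) 0 = 0$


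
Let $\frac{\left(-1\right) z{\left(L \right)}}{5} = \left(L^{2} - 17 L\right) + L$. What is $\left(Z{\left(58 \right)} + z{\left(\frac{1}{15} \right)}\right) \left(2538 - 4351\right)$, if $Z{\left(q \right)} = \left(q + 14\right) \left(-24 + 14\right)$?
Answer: $\frac{58307893}{45} \approx 1.2957 \cdot 10^{6}$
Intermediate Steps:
$Z{\left(q \right)} = -140 - 10 q$ ($Z{\left(q \right)} = \left(14 + q\right) \left(-10\right) = -140 - 10 q$)
$z{\left(L \right)} = - 5 L^{2} + 80 L$ ($z{\left(L \right)} = - 5 \left(\left(L^{2} - 17 L\right) + L\right) = - 5 \left(L^{2} - 16 L\right) = - 5 L^{2} + 80 L$)
$\left(Z{\left(58 \right)} + z{\left(\frac{1}{15} \right)}\right) \left(2538 - 4351\right) = \left(\left(-140 - 580\right) + \frac{5 \left(16 - \frac{1}{15}\right)}{15}\right) \left(2538 - 4351\right) = \left(\left(-140 - 580\right) + 5 \cdot \frac{1}{15} \left(16 - \frac{1}{15}\right)\right) \left(-1813\right) = \left(-720 + 5 \cdot \frac{1}{15} \left(16 - \frac{1}{15}\right)\right) \left(-1813\right) = \left(-720 + 5 \cdot \frac{1}{15} \cdot \frac{239}{15}\right) \left(-1813\right) = \left(-720 + \frac{239}{45}\right) \left(-1813\right) = \left(- \frac{32161}{45}\right) \left(-1813\right) = \frac{58307893}{45}$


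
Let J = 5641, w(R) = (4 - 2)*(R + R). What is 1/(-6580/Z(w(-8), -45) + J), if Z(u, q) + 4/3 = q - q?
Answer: 1/10576 ≈ 9.4554e-5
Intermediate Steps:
w(R) = 4*R (w(R) = 2*(2*R) = 4*R)
Z(u, q) = -4/3 (Z(u, q) = -4/3 + (q - q) = -4/3 + 0 = -4/3)
1/(-6580/Z(w(-8), -45) + J) = 1/(-6580/(-4/3) + 5641) = 1/(-6580*(-3/4) + 5641) = 1/(4935 + 5641) = 1/10576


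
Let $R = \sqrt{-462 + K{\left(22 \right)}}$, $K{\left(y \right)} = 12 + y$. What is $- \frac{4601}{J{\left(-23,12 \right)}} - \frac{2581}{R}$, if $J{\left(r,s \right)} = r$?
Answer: $\frac{4601}{23} + \frac{2581 i \sqrt{107}}{214} \approx 200.04 + 124.76 i$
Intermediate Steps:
$R = 2 i \sqrt{107}$ ($R = \sqrt{-462 + \left(12 + 22\right)} = \sqrt{-462 + 34} = \sqrt{-428} = 2 i \sqrt{107} \approx 20.688 i$)
$- \frac{4601}{J{\left(-23,12 \right)}} - \frac{2581}{R} = - \frac{4601}{-23} - \frac{2581}{2 i \sqrt{107}} = \left(-4601\right) \left(- \frac{1}{23}\right) - 2581 \left(- \frac{i \sqrt{107}}{214}\right) = \frac{4601}{23} + \frac{2581 i \sqrt{107}}{214}$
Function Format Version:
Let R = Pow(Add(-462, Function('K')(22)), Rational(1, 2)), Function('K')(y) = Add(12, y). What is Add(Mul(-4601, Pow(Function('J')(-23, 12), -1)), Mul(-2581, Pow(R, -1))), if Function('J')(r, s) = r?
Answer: Add(Rational(4601, 23), Mul(Rational(2581, 214), I, Pow(107, Rational(1, 2)))) ≈ Add(200.04, Mul(124.76, I))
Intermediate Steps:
R = Mul(2, I, Pow(107, Rational(1, 2))) (R = Pow(Add(-462, Add(12, 22)), Rational(1, 2)) = Pow(Add(-462, 34), Rational(1, 2)) = Pow(-428, Rational(1, 2)) = Mul(2, I, Pow(107, Rational(1, 2))) ≈ Mul(20.688, I))
Add(Mul(-4601, Pow(Function('J')(-23, 12), -1)), Mul(-2581, Pow(R, -1))) = Add(Mul(-4601, Pow(-23, -1)), Mul(-2581, Pow(Mul(2, I, Pow(107, Rational(1, 2))), -1))) = Add(Mul(-4601, Rational(-1, 23)), Mul(-2581, Mul(Rational(-1, 214), I, Pow(107, Rational(1, 2))))) = Add(Rational(4601, 23), Mul(Rational(2581, 214), I, Pow(107, Rational(1, 2))))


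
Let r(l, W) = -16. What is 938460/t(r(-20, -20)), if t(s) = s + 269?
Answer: 938460/253 ≈ 3709.3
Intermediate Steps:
t(s) = 269 + s
938460/t(r(-20, -20)) = 938460/(269 - 16) = 938460/253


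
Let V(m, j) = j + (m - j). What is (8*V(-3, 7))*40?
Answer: -960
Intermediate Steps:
V(m, j) = m
(8*V(-3, 7))*40 = (8*(-3))*40 = -24*40 = -960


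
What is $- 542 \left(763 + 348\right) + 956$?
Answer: $-601206$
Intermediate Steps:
$- 542 \left(763 + 348\right) + 956 = \left(-542\right) 1111 + 956 = -602162 + 956 = -601206$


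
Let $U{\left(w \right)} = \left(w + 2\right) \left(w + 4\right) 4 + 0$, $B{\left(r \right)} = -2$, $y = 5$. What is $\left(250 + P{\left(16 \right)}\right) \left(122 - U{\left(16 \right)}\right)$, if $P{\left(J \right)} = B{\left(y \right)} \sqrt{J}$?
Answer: $-318956$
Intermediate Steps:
$P{\left(J \right)} = - 2 \sqrt{J}$
$U{\left(w \right)} = 4 \left(2 + w\right) \left(4 + w\right)$ ($U{\left(w \right)} = \left(2 + w\right) \left(4 + w\right) 4 + 0 = 4 \left(2 + w\right) \left(4 + w\right) + 0 = 4 \left(2 + w\right) \left(4 + w\right)$)
$\left(250 + P{\left(16 \right)}\right) \left(122 - U{\left(16 \right)}\right) = \left(250 - 2 \sqrt{16}\right) \left(122 - \left(32 + 4 \cdot 16^{2} + 24 \cdot 16\right)\right) = \left(250 - 8\right) \left(122 - \left(32 + 4 \cdot 256 + 384\right)\right) = \left(250 - 8\right) \left(122 - \left(32 + 1024 + 384\right)\right) = 242 \left(122 - 1440\right) = 242 \left(-1318\right) = -318956$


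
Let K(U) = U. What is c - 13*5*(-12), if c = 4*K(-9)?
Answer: 744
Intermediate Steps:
c = -36 (c = 4*(-9) = -36)
c - 13*5*(-12) = -36 - 13*5*(-12) = -36 - 65*(-12) = -36 + 780 = 744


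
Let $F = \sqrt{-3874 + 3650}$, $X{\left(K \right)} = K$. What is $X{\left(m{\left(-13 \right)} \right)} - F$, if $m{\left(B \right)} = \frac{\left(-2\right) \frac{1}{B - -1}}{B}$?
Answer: $- \frac{1}{78} - 4 i \sqrt{14} \approx -0.012821 - 14.967 i$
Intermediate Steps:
$m{\left(B \right)} = - \frac{2}{B \left(1 + B\right)}$ ($m{\left(B \right)} = \frac{\left(-2\right) \frac{1}{B + 1}}{B} = \frac{\left(-2\right) \frac{1}{1 + B}}{B} = - \frac{2}{B \left(1 + B\right)}$)
$F = 4 i \sqrt{14}$ ($F = \sqrt{-224} = 4 i \sqrt{14} \approx 14.967 i$)
$X{\left(m{\left(-13 \right)} \right)} - F = - \frac{2}{\left(-13\right) \left(1 - 13\right)} - 4 i \sqrt{14} = \left(-2\right) \left(- \frac{1}{13}\right) \frac{1}{-12} - 4 i \sqrt{14} = \left(-2\right) \left(- \frac{1}{13}\right) \left(- \frac{1}{12}\right) - 4 i \sqrt{14} = - \frac{1}{78} - 4 i \sqrt{14}$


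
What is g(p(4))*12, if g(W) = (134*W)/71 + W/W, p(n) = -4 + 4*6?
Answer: 33012/71 ≈ 464.96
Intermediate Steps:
p(n) = 20 (p(n) = -4 + 24 = 20)
g(W) = 1 + 134*W/71 (g(W) = (134*W)*(1/71) + 1 = 134*W/71 + 1 = 1 + 134*W/71)
g(p(4))*12 = (1 + (134/71)*20)*12 = (1 + 2680/71)*12 = (2751/71)*12 = 33012/71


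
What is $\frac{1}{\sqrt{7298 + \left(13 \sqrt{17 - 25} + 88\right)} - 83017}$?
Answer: $\frac{1}{-83017 + \sqrt{2} \sqrt{3693 + 13 i \sqrt{2}}} \approx -1.2058 \cdot 10^{-5} - 3.0 \cdot 10^{-11} i$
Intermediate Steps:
$\frac{1}{\sqrt{7298 + \left(13 \sqrt{17 - 25} + 88\right)} - 83017} = \frac{1}{\sqrt{7298 + \left(13 \sqrt{-8} + 88\right)} - 83017} = \frac{1}{\sqrt{7298 + \left(13 \cdot 2 i \sqrt{2} + 88\right)} - 83017} = \frac{1}{\sqrt{7298 + \left(26 i \sqrt{2} + 88\right)} - 83017} = \frac{1}{\sqrt{7298 + \left(88 + 26 i \sqrt{2}\right)} - 83017} = \frac{1}{\sqrt{7386 + 26 i \sqrt{2}} - 83017} = \frac{1}{-83017 + \sqrt{7386 + 26 i \sqrt{2}}}$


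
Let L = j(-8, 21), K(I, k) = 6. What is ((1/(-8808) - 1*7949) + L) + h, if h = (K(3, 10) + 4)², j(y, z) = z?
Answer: -68949025/8808 ≈ -7828.0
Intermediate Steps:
L = 21
h = 100 (h = (6 + 4)² = 10² = 100)
((1/(-8808) - 1*7949) + L) + h = ((1/(-8808) - 1*7949) + 21) + 100 = ((-1/8808 - 7949) + 21) + 100 = (-70014793/8808 + 21) + 100 = -69829825/8808 + 100 = -68949025/8808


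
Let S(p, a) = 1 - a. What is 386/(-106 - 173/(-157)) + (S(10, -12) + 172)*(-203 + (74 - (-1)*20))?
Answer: -332157987/16469 ≈ -20169.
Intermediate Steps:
386/(-106 - 173/(-157)) + (S(10, -12) + 172)*(-203 + (74 - (-1)*20)) = 386/(-106 - 173/(-157)) + ((1 - 1*(-12)) + 172)*(-203 + (74 - (-1)*20)) = 386/(-106 - 173*(-1/157)) + ((1 + 12) + 172)*(-203 + (74 - 1*(-20))) = 386/(-106 + 173/157) + (13 + 172)*(-203 + (74 + 20)) = 386/(-16469/157) + 185*(-203 + 94) = 386*(-157/16469) + 185*(-109) = -60602/16469 - 20165 = -332157987/16469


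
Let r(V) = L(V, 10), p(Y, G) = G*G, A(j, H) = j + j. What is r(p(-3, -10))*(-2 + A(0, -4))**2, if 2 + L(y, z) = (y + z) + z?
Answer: 472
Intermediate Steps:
A(j, H) = 2*j
L(y, z) = -2 + y + 2*z (L(y, z) = -2 + ((y + z) + z) = -2 + (y + 2*z) = -2 + y + 2*z)
p(Y, G) = G**2
r(V) = 18 + V (r(V) = -2 + V + 2*10 = -2 + V + 20 = 18 + V)
r(p(-3, -10))*(-2 + A(0, -4))**2 = (18 + (-10)**2)*(-2 + 2*0)**2 = (18 + 100)*(-2 + 0)**2 = 118*(-2)**2 = 118*4 = 472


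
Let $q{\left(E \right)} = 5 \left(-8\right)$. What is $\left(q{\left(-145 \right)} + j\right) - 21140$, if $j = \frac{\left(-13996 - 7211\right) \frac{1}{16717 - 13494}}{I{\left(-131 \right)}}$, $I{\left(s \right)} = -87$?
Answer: $- \frac{1979623991}{93467} \approx -21180.0$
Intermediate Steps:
$q{\left(E \right)} = -40$
$j = \frac{7069}{93467}$ ($j = \frac{\left(-13996 - 7211\right) \frac{1}{16717 - 13494}}{-87} = - \frac{21207}{3223} \left(- \frac{1}{87}\right) = \left(-21207\right) \frac{1}{3223} \left(- \frac{1}{87}\right) = \left(- \frac{21207}{3223}\right) \left(- \frac{1}{87}\right) = \frac{7069}{93467} \approx 0.075631$)
$\left(q{\left(-145 \right)} + j\right) - 21140 = \left(-40 + \frac{7069}{93467}\right) - 21140 = - \frac{3731611}{93467} - 21140 = - \frac{1979623991}{93467}$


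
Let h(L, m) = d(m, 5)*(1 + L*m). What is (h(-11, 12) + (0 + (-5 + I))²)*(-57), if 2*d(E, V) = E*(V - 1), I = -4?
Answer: 174591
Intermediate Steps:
d(E, V) = E*(-1 + V)/2 (d(E, V) = (E*(V - 1))/2 = (E*(-1 + V))/2 = E*(-1 + V)/2)
h(L, m) = 2*m*(1 + L*m) (h(L, m) = (m*(-1 + 5)/2)*(1 + L*m) = ((½)*m*4)*(1 + L*m) = (2*m)*(1 + L*m) = 2*m*(1 + L*m))
(h(-11, 12) + (0 + (-5 + I))²)*(-57) = (2*12*(1 - 11*12) + (0 + (-5 - 4))²)*(-57) = (2*12*(1 - 132) + (0 - 9)²)*(-57) = (2*12*(-131) + (-9)²)*(-57) = (-3144 + 81)*(-57) = -3063*(-57) = 174591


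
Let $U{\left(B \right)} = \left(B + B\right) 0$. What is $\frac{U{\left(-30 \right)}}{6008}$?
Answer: $0$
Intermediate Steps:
$U{\left(B \right)} = 0$ ($U{\left(B \right)} = 2 B 0 = 0$)
$\frac{U{\left(-30 \right)}}{6008} = \frac{0}{6008} = 0 \cdot \frac{1}{6008} = 0$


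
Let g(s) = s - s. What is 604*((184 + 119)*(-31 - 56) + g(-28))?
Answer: -15922044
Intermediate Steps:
g(s) = 0
604*((184 + 119)*(-31 - 56) + g(-28)) = 604*((184 + 119)*(-31 - 56) + 0) = 604*(303*(-87) + 0) = 604*(-26361 + 0) = 604*(-26361) = -15922044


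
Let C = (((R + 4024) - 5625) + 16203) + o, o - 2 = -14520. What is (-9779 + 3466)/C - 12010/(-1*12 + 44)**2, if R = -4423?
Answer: -22823439/2221568 ≈ -10.274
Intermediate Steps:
o = -14518 (o = 2 - 14520 = -14518)
C = -4339 (C = (((-4423 + 4024) - 5625) + 16203) - 14518 = ((-399 - 5625) + 16203) - 14518 = (-6024 + 16203) - 14518 = 10179 - 14518 = -4339)
(-9779 + 3466)/C - 12010/(-1*12 + 44)**2 = (-9779 + 3466)/(-4339) - 12010/(-1*12 + 44)**2 = -6313*(-1/4339) - 12010/(-12 + 44)**2 = 6313/4339 - 12010/(32**2) = 6313/4339 - 12010/1024 = 6313/4339 - 12010*1/1024 = 6313/4339 - 6005/512 = -22823439/2221568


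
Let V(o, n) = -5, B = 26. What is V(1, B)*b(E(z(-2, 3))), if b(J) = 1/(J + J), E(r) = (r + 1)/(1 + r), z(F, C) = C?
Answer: -5/2 ≈ -2.5000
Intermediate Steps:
E(r) = 1 (E(r) = (1 + r)/(1 + r) = 1)
b(J) = 1/(2*J)
V(1, B)*b(E(z(-2, 3))) = -5/(2*1) = -5/2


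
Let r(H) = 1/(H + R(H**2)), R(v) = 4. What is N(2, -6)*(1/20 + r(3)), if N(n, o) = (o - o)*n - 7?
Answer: -27/20 ≈ -1.3500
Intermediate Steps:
r(H) = 1/(4 + H) (r(H) = 1/(H + 4) = 1/(4 + H))
N(n, o) = -7 (N(n, o) = 0*n - 7 = 0 - 7 = -7)
N(2, -6)*(1/20 + r(3)) = -7*(1/20 + 1/(4 + 3)) = -7*(1/20 + 1/7) = -7*27/140 = -27/20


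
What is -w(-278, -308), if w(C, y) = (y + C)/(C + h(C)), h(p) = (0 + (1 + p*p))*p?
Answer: -293/10742754 ≈ -2.7274e-5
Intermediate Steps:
h(p) = p*(1 + p²) (h(p) = (0 + (1 + p²))*p = (1 + p²)*p = p*(1 + p²))
w(C, y) = (C + y)/(C³ + 2*C) (w(C, y) = (y + C)/(C + (C + C³)) = (C + y)/(C³ + 2*C))
-w(-278, -308) = -(-278 - 308)/((-278)*(2 + (-278)²)) = -(-1)*(-586)/(278*(2 + 77284)) = -(-1)*(-586)/(278*77286) = -1*293/10742754 = -293/10742754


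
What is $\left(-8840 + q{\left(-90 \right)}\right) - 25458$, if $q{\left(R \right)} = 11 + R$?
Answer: $-34377$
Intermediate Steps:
$\left(-8840 + q{\left(-90 \right)}\right) - 25458 = \left(-8840 + \left(11 - 90\right)\right) - 25458 = \left(-8840 - 79\right) - 25458 = -8919 - 25458 = -34377$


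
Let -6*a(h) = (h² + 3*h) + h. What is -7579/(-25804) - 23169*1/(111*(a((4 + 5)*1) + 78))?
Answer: -365759093/111705516 ≈ -3.2743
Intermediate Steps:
a(h) = -2*h/3 - h²/6 (a(h) = -((h² + 3*h) + h)/6 = -(h² + 4*h)/6 = -2*h/3 - h²/6)
-7579/(-25804) - 23169*1/(111*(a((4 + 5)*1) + 78)) = -7579/(-25804) - 23169*1/(111*(-(4 + 5)*1*(4 + (4 + 5)*1)/6 + 78)) = -7579*(-1/25804) - 23169*1/(111*(-9*1*(4 + 9*1)/6 + 78)) = 7579/25804 - 23169*1/(111*(-⅙*9*(4 + 9) + 78)) = 7579/25804 - 23169*1/(111*(-⅙*9*13 + 78)) = 7579/25804 - 23169*1/(111*(-39/2 + 78)) = 7579/25804 - 23169/(111*(117/2)) = 7579/25804 - 23169/12987/2 = 7579/25804 - 23169*2/12987 = 7579/25804 - 15446/4329 = -365759093/111705516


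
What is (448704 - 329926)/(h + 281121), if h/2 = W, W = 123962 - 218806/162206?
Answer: 9633252134/42906917829 ≈ 0.22452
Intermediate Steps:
W = 10053580683/81103 (W = 123962 - 218806*1/162206 = 123962 - 109403/81103 = 10053580683/81103 ≈ 1.2396e+5)
h = 20107161366/81103 (h = 2*(10053580683/81103) = 20107161366/81103 ≈ 2.4792e+5)
(448704 - 329926)/(h + 281121) = (448704 - 329926)/(20107161366/81103 + 281121) = 118778/(42906917829/81103) = 118778*(81103/42906917829) = 9633252134/42906917829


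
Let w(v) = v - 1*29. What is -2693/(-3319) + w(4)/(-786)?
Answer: 2199673/2608734 ≈ 0.84320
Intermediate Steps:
w(v) = -29 + v (w(v) = v - 29 = -29 + v)
-2693/(-3319) + w(4)/(-786) = -2693/(-3319) + (-29 + 4)/(-786) = -2693*(-1/3319) - 25*(-1/786) = 2693/3319 + 25/786 = 2199673/2608734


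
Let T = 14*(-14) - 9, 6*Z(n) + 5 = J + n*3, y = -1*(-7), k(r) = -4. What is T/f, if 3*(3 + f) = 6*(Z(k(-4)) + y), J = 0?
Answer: -615/16 ≈ -38.438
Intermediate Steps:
y = 7
Z(n) = -⅚ + n/2 (Z(n) = -⅚ + (0 + n*3)/6 = -⅚ + (0 + 3*n)/6 = -⅚ + (3*n)/6 = -⅚ + n/2)
f = 16/3 (f = -3 + (6*((-⅚ + (½)*(-4)) + 7))/3 = -3 + (6*((-⅚ - 2) + 7))/3 = -3 + (6*(-17/6 + 7))/3 = -3 + (6*(25/6))/3 = -3 + (⅓)*25 = -3 + 25/3 = 16/3 ≈ 5.3333)
T = -205 (T = -196 - 9 = -205)
T/f = -205/16/3 = -205*3/16 = -615/16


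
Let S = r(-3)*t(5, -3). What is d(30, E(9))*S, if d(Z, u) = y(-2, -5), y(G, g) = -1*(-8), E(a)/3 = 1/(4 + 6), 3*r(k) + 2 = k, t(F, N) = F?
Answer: -200/3 ≈ -66.667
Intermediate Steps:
r(k) = -2/3 + k/3
E(a) = 3/10 (E(a) = 3/(4 + 6) = 3/10)
S = -25/3 (S = (-2/3 + (1/3)*(-3))*5 = (-2/3 - 1)*5 = -5/3*5 = -25/3 ≈ -8.3333)
y(G, g) = 8
d(Z, u) = 8
d(30, E(9))*S = 8*(-25/3) = -200/3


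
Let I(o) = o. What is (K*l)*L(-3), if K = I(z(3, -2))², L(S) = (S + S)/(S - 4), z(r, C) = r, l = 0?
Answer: 0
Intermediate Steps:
L(S) = 2*S/(-4 + S) (L(S) = (2*S)/(-4 + S) = 2*S/(-4 + S))
K = 9 (K = 3² = 9)
(K*l)*L(-3) = (9*0)*(2*(-3)/(-4 - 3)) = 0*(2*(-3)/(-7)) = 0*(2*(-3)*(-⅐)) = 0*(6/7) = 0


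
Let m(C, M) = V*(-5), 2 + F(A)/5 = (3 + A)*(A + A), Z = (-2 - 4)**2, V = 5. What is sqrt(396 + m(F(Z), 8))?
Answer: sqrt(371) ≈ 19.261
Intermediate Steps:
Z = 36 (Z = (-6)**2 = 36)
F(A) = -10 + 10*A*(3 + A) (F(A) = -10 + 5*((3 + A)*(A + A)) = -10 + 5*((3 + A)*(2*A)) = -10 + 5*(2*A*(3 + A)) = -10 + 10*A*(3 + A))
m(C, M) = -25 (m(C, M) = 5*(-5) = -25)
sqrt(396 + m(F(Z), 8)) = sqrt(396 - 25) = sqrt(371)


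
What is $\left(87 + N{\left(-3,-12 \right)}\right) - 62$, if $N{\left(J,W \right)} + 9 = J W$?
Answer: $52$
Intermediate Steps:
$N{\left(J,W \right)} = -9 + J W$
$\left(87 + N{\left(-3,-12 \right)}\right) - 62 = \left(87 - -27\right) - 62 = \left(87 + \left(-9 + 36\right)\right) - 62 = \left(87 + 27\right) - 62 = 114 - 62 = 52$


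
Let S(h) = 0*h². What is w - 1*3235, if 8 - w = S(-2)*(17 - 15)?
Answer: -3227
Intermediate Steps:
S(h) = 0
w = 8 (w = 8 - 0*(17 - 15) = 8 - 0*2 = 8 - 1*0 = 8 + 0 = 8)
w - 1*3235 = 8 - 1*3235 = 8 - 3235 = -3227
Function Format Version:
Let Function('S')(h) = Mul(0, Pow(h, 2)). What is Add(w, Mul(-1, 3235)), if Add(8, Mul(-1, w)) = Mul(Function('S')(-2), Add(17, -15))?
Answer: -3227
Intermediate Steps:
Function('S')(h) = 0
w = 8 (w = Add(8, Mul(-1, Mul(0, Add(17, -15)))) = Add(8, Mul(-1, Mul(0, 2))) = Add(8, Mul(-1, 0)) = Add(8, 0) = 8)
Add(w, Mul(-1, 3235)) = Add(8, Mul(-1, 3235)) = Add(8, -3235) = -3227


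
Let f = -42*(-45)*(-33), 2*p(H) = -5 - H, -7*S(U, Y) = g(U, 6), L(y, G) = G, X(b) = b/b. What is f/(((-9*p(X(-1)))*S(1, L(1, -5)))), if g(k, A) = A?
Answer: 2695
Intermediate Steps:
X(b) = 1
S(U, Y) = -6/7 (S(U, Y) = -⅐*6 = -6/7)
p(H) = -5/2 - H/2 (p(H) = (-5 - H)/2 = -5/2 - H/2)
f = -62370 (f = 1890*(-33) = -62370)
f/(((-9*p(X(-1)))*S(1, L(1, -5)))) = -62370*7/(54*(-5/2 - ½*1)) = -62370*7/(54*(-5/2 - ½)) = -62370/(-9*(-3)*(-6/7)) = -62370/(27*(-6/7)) = -62370/(-162/7) = -62370*(-7/162) = 2695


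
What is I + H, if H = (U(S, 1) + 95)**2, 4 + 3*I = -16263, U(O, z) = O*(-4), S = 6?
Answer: -1144/3 ≈ -381.33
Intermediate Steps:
U(O, z) = -4*O
I = -16267/3 (I = -4/3 + (1/3)*(-16263) = -4/3 - 5421 = -16267/3 ≈ -5422.3)
H = 5041 (H = (-4*6 + 95)**2 = (-24 + 95)**2 = 71**2 = 5041)
I + H = -16267/3 + 5041 = -1144/3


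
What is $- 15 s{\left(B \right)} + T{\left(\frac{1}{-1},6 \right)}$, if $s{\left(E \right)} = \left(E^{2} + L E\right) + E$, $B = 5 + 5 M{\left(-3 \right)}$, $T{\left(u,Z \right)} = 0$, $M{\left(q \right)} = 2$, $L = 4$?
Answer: $-4500$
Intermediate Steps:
$B = 15$ ($B = 5 + 5 \cdot 2 = 5 + 10 = 15$)
$s{\left(E \right)} = E^{2} + 5 E$ ($s{\left(E \right)} = \left(E^{2} + 4 E\right) + E = E^{2} + 5 E$)
$- 15 s{\left(B \right)} + T{\left(\frac{1}{-1},6 \right)} = - 15 \cdot 15 \left(5 + 15\right) + 0 = - 15 \cdot 15 \cdot 20 + 0 = \left(-15\right) 300 + 0 = -4500 + 0 = -4500$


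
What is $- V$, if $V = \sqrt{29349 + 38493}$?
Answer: $- 3 \sqrt{7538} \approx -260.46$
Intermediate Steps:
$V = 3 \sqrt{7538}$ ($V = \sqrt{67842} = 3 \sqrt{7538} \approx 260.46$)
$- V = - 3 \sqrt{7538}$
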